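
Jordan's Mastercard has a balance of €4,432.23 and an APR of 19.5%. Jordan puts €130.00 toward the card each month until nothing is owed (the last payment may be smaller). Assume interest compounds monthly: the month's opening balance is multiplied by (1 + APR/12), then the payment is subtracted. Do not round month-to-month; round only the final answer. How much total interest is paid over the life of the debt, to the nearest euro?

€2,080

Monthly rate r = 19.5%/12 = 1.625% = 0.01625.
Payoff takes n = ⌈−ln(1 − rB₀/P)/ln(1+r)⌉ = ⌈50.095⌉ = 51 payments; the last is €12.44.
Total paid = 50·€130.00 + €12.44 = €6,512.44.
Total interest = total paid − principal = €6,512.44 − €4,432.23 = €2,080.21.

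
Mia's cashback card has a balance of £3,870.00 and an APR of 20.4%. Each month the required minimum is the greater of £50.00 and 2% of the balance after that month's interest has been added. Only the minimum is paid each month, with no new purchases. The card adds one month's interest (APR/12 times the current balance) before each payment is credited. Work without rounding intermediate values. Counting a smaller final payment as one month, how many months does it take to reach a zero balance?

Monthly rate r = 20.4%/12 = 1.7% = 0.017.
While 2% of the post-interest balance exceeds £50.00, each month B ← (B·(1+r))·(1 − 0.02), i.e. B shrinks by the factor (1+r)·0.98 = 0.99666.
This holds for months 1–136. Entering month 137 the balance is £2,455.31; 2% of the post-interest balance is now below £50.00, so the flat £50.00 minimum applies from here.
From month 137 a fixed £50.00 at rate r clears £2,455.31 in 107 more payments. Total: 136 + 107 = 243 months.

243 months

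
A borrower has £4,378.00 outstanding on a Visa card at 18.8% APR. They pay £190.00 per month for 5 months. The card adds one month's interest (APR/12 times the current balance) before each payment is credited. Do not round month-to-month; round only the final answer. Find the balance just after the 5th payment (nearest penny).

Monthly rate r = 18.8%/12 = 1.56667% = 0.0156667.
Each month: B ← B·(1+r) − £190.00.
Month 1: interest £68.59; balance after payment £4,256.59.
Month 2: interest £66.69; balance after payment £4,133.28.
Month 3: interest £64.75; balance after payment £4,008.03.
Month 4: interest £62.79; balance after payment £3,880.82.
Month 5: interest £60.80; balance after payment £3,751.62.

£3,751.62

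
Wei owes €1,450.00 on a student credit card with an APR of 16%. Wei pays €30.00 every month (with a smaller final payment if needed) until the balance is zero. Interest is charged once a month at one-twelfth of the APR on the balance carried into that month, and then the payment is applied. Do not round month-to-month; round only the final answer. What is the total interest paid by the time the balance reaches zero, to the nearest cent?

€892.16

Monthly rate r = 16%/12 = 1.33333% = 0.0133333.
Payoff takes n = ⌈−ln(1 − rB₀/P)/ln(1+r)⌉ = ⌈78.071⌉ = 79 payments; the last is €2.16.
Total paid = 78·€30.00 + €2.16 = €2,342.16.
Total interest = total paid − principal = €2,342.16 − €1,450.00 = €892.16.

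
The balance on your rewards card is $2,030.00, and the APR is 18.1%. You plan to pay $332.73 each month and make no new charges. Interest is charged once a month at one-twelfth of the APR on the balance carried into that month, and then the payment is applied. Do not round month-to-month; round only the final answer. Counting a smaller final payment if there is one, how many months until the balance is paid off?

Monthly rate r = 18.1%/12 = 1.50833% = 0.0150833.
Recurrence: B ← B·(1+r) − $332.73.
Month 1: interest $30.62; balance after payment $1,727.89.
Month 2: interest $26.06; balance after payment $1,421.22.
Closed form: n = −ln(1 − rB₀/P)/ln(1+r) = −ln(0.90798)/ln(1.01508) ≈ 6.448, so the balance reaches zero during payment 7.

7 months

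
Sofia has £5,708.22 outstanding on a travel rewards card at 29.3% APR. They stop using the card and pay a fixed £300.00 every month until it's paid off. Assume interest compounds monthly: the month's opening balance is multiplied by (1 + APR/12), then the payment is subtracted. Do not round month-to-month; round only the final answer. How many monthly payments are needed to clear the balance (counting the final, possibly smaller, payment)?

26 months

Monthly rate r = 29.3%/12 = 2.44167% = 0.0244167.
Recurrence: B ← B·(1+r) − £300.00.
Month 1: interest £139.38; balance after payment £5,547.60.
Month 2: interest £135.45; balance after payment £5,383.05.
Closed form: n = −ln(1 − rB₀/P)/ln(1+r) = −ln(0.53541)/ln(1.02442) ≈ 25.897, so the balance reaches zero during payment 26.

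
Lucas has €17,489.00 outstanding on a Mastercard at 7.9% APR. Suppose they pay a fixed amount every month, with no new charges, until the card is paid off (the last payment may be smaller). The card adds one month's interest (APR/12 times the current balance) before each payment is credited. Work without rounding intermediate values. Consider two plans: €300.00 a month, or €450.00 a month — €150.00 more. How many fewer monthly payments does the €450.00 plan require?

28 fewer payments

Monthly rate r = 7.9%/12 = 0.658333% = 0.00658333.
At €300.00/mo: n = ⌈−ln(1 − rB₀/P)/ln(1+r)⌉ = 74 payments (last €235.77); total interest = total paid − €17,489.00 = €4,646.77.
At €450.00/mo: 46 payments (last €16.77); total interest €2,777.77.
Payments saved = 74 − 46 = 28.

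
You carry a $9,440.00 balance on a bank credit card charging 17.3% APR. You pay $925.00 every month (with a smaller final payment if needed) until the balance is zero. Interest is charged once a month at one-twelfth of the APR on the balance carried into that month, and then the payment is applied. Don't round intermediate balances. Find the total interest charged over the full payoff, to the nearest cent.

$845.21

Monthly rate r = 17.3%/12 = 1.44167% = 0.0144167.
Payoff takes n = ⌈−ln(1 − rB₀/P)/ln(1+r)⌉ = ⌈11.118⌉ = 12 payments; the last is $110.21.
Total paid = 11·$925.00 + $110.21 = $10,285.21.
Total interest = total paid − principal = $10,285.21 − $9,440.00 = $845.21.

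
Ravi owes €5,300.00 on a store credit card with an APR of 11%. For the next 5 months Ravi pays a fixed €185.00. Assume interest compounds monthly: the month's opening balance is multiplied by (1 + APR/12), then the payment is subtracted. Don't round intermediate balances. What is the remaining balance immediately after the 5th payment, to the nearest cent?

€4,605.30

Monthly rate r = 11%/12 = 0.916667% = 0.00916667.
Each month: B ← B·(1+r) − €185.00.
Month 1: interest €48.58; balance after payment €5,163.58.
Month 2: interest €47.33; balance after payment €5,025.92.
Month 3: interest €46.07; balance after payment €4,886.99.
Month 4: interest €44.80; balance after payment €4,746.78.
Month 5: interest €43.51; balance after payment €4,605.30.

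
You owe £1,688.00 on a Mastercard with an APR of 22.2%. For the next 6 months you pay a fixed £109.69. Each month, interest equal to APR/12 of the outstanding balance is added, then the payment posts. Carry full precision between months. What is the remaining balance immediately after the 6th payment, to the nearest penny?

Monthly rate r = 22.2%/12 = 1.85% = 0.0185.
Each month: B ← B·(1+r) − £109.69.
Month 1: interest £31.23; balance after payment £1,609.54.
Month 2: interest £29.78; balance after payment £1,529.62.
Month 3: interest £28.30; balance after payment £1,448.23.
Month 4: interest £26.79; balance after payment £1,365.33.
Month 5: interest £25.26; balance after payment £1,280.90.
Month 6: interest £23.70; balance after payment £1,194.91.

£1,194.91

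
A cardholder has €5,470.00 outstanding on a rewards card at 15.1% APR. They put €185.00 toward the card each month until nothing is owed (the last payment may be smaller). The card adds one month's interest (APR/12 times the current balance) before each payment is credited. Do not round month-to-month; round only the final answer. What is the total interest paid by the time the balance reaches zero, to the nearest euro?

€1,414

Monthly rate r = 15.1%/12 = 1.25833% = 0.0125833.
Payoff takes n = ⌈−ln(1 − rB₀/P)/ln(1+r)⌉ = ⌈37.210⌉ = 38 payments; the last is €39.10.
Total paid = 37·€185.00 + €39.10 = €6,884.10.
Total interest = total paid − principal = €6,884.10 − €5,470.00 = €1,414.10.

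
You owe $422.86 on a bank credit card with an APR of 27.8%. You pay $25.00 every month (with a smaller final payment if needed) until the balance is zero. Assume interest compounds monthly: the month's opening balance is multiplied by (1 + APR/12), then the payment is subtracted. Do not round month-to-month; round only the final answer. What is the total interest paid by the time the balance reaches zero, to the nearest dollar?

Monthly rate r = 27.8%/12 = 2.31667% = 0.0231667.
Payoff takes n = ⌈−ln(1 − rB₀/P)/ln(1+r)⌉ = ⌈21.715⌉ = 22 payments; the last is $17.94.
Total paid = 21·$25.00 + $17.94 = $542.94.
Total interest = total paid − principal = $542.94 − $422.86 = $120.08.

$120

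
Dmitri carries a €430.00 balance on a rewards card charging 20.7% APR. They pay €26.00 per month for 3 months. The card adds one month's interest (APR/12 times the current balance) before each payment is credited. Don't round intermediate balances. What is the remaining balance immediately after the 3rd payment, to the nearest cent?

Monthly rate r = 20.7%/12 = 1.725% = 0.01725.
Each month: B ← B·(1+r) − €26.00.
Month 1: interest €7.42; balance after payment €411.42.
Month 2: interest €7.10; balance after payment €392.51.
Month 3: interest €6.77; balance after payment €373.29.

€373.29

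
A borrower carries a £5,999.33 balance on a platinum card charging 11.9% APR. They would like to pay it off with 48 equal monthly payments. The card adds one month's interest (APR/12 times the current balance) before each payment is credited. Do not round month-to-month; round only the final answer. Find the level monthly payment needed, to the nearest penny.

£157.69

Monthly rate r = 11.9%/12 = 0.991667% = 0.00991667.
Level-payment amortization: P = B₀·r / (1 − (1+r)^(−n)) = 5999.33·0.00991667 / (1 − 1.00992^(−48)).
Denominator 1 − (1+r)^(−48) = 0.377278146.
P = 59.4934 / 0.377278146 ≈ 157.69.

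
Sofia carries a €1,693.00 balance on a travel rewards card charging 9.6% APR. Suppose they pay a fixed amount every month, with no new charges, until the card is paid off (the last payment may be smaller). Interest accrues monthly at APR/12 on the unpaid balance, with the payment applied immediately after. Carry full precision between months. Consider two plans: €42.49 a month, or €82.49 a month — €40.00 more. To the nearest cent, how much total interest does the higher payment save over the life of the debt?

Monthly rate r = 9.6%/12 = 0.8% = 0.008.
At €42.49/mo: n = ⌈−ln(1 − rB₀/P)/ln(1+r)⌉ = 49 payments (last €7.30); total interest = total paid − €1,693.00 = €353.82.
At €82.49/mo: 23 payments (last €42.05); total interest €163.83.
Interest saved = €353.82 − €163.83 = €189.99.

€189.99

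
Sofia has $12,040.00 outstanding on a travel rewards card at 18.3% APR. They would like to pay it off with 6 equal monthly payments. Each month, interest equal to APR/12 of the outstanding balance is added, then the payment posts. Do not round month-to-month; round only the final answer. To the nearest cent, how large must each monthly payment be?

$2,115.12

Monthly rate r = 18.3%/12 = 1.525% = 0.01525.
Level-payment amortization: P = B₀·r / (1 − (1+r)^(−n)) = 12040.00·0.01525 / (1 − 1.01525^(−6)).
Denominator 1 − (1+r)^(−6) = 0.0868081833.
P = 183.61 / 0.0868081833 ≈ 2115.12.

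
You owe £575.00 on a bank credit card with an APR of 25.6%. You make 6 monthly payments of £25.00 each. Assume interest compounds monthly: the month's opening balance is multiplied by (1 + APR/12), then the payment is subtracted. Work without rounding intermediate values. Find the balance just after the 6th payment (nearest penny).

Monthly rate r = 25.6%/12 = 2.13333% = 0.0213333.
Each month: B ← B·(1+r) − £25.00.
Month 1: interest £12.27; balance after payment £562.27.
Month 2: interest £12.00; balance after payment £549.26.
Month 3: interest £11.72; balance after payment £535.98.
Month 4: interest £11.43; balance after payment £522.41.
Month 5: interest £11.14; balance after payment £508.56.
Month 6: interest £10.85; balance after payment £494.41.

£494.41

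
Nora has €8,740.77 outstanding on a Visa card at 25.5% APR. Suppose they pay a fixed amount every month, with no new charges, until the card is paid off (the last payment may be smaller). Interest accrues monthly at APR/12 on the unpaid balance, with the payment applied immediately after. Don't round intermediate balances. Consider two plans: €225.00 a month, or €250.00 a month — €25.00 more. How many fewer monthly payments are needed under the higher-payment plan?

Monthly rate r = 25.5%/12 = 2.125% = 0.02125.
At €225.00/mo: n = ⌈−ln(1 − rB₀/P)/ln(1+r)⌉ = 84 payments (last €7.11); total interest = total paid − €8,740.77 = €9,941.34.
At €250.00/mo: 65 payments (last €152.73); total interest €7,411.96.
Payments saved = 84 − 65 = 19.

19 fewer payments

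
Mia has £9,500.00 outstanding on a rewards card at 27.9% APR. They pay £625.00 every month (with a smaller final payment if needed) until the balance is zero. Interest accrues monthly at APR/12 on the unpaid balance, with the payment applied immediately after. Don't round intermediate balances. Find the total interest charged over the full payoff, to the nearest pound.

Monthly rate r = 27.9%/12 = 2.325% = 0.02325.
Payoff takes n = ⌈−ln(1 − rB₀/P)/ln(1+r)⌉ = ⌈18.971⌉ = 19 payments; the last is £607.10.
Total paid = 18·£625.00 + £607.10 = £11,857.10.
Total interest = total paid − principal = £11,857.10 − £9,500.00 = £2,357.10.

£2,357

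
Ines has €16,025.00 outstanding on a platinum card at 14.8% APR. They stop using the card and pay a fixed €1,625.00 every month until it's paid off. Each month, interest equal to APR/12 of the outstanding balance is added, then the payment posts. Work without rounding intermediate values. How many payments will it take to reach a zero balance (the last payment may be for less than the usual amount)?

Monthly rate r = 14.8%/12 = 1.23333% = 0.0123333.
Recurrence: B ← B·(1+r) − €1,625.00.
Month 1: interest €197.64; balance after payment €14,597.64.
Month 2: interest €180.04; balance after payment €13,152.68.
Closed form: n = −ln(1 − rB₀/P)/ln(1+r) = −ln(0.87837)/ln(1.01233) ≈ 10.579, so the balance reaches zero during payment 11.

11 months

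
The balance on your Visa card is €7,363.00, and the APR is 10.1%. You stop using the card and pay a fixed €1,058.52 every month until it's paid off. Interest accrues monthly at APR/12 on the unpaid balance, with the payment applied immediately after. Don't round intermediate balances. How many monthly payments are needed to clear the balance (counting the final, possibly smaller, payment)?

Monthly rate r = 10.1%/12 = 0.841667% = 0.00841667.
Recurrence: B ← B·(1+r) − €1,058.52.
Month 1: interest €61.97; balance after payment €6,366.45.
Month 2: interest €53.58; balance after payment €5,361.52.
Closed form: n = −ln(1 − rB₀/P)/ln(1+r) = −ln(0.94145)/ln(1.00842) ≈ 7.198, so the balance reaches zero during payment 8.

8 payments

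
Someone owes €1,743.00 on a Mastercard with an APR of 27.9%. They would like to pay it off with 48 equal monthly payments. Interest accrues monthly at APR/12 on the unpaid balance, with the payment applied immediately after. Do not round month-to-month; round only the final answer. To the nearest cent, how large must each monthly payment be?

Monthly rate r = 27.9%/12 = 2.325% = 0.02325.
Level-payment amortization: P = B₀·r / (1 − (1+r)^(−n)) = 1743.00·0.02325 / (1 − 1.02325^(−48)).
Denominator 1 − (1+r)^(−48) = 0.668200413.
P = 40.5247 / 0.668200413 ≈ 60.65.

€60.65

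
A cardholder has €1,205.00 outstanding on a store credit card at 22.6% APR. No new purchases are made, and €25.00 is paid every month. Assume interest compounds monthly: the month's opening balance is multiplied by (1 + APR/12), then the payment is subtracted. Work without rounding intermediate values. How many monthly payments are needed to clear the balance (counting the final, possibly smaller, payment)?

128 months

Monthly rate r = 22.6%/12 = 1.88333% = 0.0188333.
Recurrence: B ← B·(1+r) − €25.00.
Month 1: interest €22.69; balance after payment €1,202.69.
Month 2: interest €22.65; balance after payment €1,200.34.
Closed form: n = −ln(1 − rB₀/P)/ln(1+r) = −ln(0.092233)/ln(1.01883) ≈ 127.742, so the balance reaches zero during payment 128.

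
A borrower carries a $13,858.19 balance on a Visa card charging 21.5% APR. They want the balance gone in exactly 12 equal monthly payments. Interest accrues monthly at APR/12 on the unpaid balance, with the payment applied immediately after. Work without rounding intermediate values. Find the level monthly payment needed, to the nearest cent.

Monthly rate r = 21.5%/12 = 1.79167% = 0.0179167.
Level-payment amortization: P = B₀·r / (1 − (1+r)^(−n)) = 13858.19·0.0179167 / (1 − 1.01792^(−12)).
Denominator 1 − (1+r)^(−12) = 0.191921975.
P = 248.293 / 0.191921975 ≈ 1293.72.

$1,293.72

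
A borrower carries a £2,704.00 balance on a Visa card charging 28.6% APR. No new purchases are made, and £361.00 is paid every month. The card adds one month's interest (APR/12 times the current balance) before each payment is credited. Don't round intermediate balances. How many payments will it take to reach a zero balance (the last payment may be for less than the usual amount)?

9 months

Monthly rate r = 28.6%/12 = 2.38333% = 0.0238333.
Recurrence: B ← B·(1+r) − £361.00.
Month 1: interest £64.45; balance after payment £2,407.45.
Month 2: interest £57.38; balance after payment £2,103.82.
Closed form: n = −ln(1 − rB₀/P)/ln(1+r) = −ln(0.82148)/ln(1.02383) ≈ 8.349, so the balance reaches zero during payment 9.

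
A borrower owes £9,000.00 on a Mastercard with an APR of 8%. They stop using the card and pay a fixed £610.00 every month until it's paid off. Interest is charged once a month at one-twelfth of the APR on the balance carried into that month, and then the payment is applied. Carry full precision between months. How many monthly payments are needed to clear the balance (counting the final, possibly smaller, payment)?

Monthly rate r = 8%/12 = 0.666667% = 0.00666667.
Recurrence: B ← B·(1+r) − £610.00.
Month 1: interest £60.00; balance after payment £8,450.00.
Month 2: interest £56.33; balance after payment £7,896.33.
Closed form: n = −ln(1 − rB₀/P)/ln(1+r) = −ln(0.90164)/ln(1.00667) ≈ 15.583, so the balance reaches zero during payment 16.

16 months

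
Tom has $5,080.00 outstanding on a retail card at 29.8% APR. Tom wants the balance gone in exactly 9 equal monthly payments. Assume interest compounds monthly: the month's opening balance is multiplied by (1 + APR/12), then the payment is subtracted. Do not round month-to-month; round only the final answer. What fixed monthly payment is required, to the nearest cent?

Monthly rate r = 29.8%/12 = 2.48333% = 0.0248333.
Level-payment amortization: P = B₀·r / (1 − (1+r)^(−n)) = 5080.00·0.0248333 / (1 − 1.02483^(−9)).
Denominator 1 − (1+r)^(−9) = 0.198098887.
P = 126.153 / 0.198098887 ≈ 636.82.

$636.82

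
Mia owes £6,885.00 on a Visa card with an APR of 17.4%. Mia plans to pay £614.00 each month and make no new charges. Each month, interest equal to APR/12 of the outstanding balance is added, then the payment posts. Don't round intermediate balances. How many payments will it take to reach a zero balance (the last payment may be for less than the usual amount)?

13 payments

Monthly rate r = 17.4%/12 = 1.45% = 0.0145.
Recurrence: B ← B·(1+r) − £614.00.
Month 1: interest £99.83; balance after payment £6,370.83.
Month 2: interest £92.38; balance after payment £5,849.21.
Closed form: n = −ln(1 − rB₀/P)/ln(1+r) = −ln(0.83741)/ln(1.0145) ≈ 12.326, so the balance reaches zero during payment 13.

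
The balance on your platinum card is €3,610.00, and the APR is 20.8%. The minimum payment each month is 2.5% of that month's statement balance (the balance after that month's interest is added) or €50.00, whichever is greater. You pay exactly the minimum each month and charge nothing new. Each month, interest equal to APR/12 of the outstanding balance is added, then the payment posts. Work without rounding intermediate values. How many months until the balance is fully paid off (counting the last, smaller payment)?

142 months

Monthly rate r = 20.8%/12 = 1.73333% = 0.0173333.
While 2.5% of the post-interest balance exceeds €50.00, each month B ← (B·(1+r))·(1 − 0.025), i.e. B shrinks by the factor (1+r)·0.975 = 0.9919.
This holds for months 1–75. Entering month 76 the balance is €1,961.55; 2.5% of the post-interest balance is now below €50.00, so the flat €50.00 minimum applies from here.
From month 76 a fixed €50.00 at rate r clears €1,961.55 in 67 more payments. Total: 75 + 67 = 142 months.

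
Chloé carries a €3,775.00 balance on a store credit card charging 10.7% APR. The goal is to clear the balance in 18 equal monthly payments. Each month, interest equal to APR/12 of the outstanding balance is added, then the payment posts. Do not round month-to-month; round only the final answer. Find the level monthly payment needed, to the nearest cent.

€227.93

Monthly rate r = 10.7%/12 = 0.891667% = 0.00891667.
Level-payment amortization: P = B₀·r / (1 − (1+r)^(−n)) = 3775.00·0.00891667 / (1 − 1.00892^(−18)).
Denominator 1 − (1+r)^(−18) = 0.147676102.
P = 33.6604 / 0.147676102 ≈ 227.93.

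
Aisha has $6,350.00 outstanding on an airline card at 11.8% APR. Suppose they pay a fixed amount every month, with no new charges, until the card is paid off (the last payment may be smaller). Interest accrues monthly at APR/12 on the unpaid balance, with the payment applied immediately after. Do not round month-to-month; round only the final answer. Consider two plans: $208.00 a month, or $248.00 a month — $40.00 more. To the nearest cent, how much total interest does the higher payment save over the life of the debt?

$236.37

Monthly rate r = 11.8%/12 = 0.983333% = 0.00983333.
At $208.00/mo: n = ⌈−ln(1 − rB₀/P)/ln(1+r)⌉ = 37 payments (last $99.95); total interest = total paid − $6,350.00 = $1,237.95.
At $248.00/mo: 30 payments (last $159.58); total interest $1,001.58.
Interest saved = $1,237.95 − $1,001.58 = $236.37.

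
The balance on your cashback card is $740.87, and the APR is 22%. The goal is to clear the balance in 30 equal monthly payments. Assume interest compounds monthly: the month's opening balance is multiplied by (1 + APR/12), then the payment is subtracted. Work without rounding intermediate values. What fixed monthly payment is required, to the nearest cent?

$32.33

Monthly rate r = 22%/12 = 1.83333% = 0.0183333.
Level-payment amortization: P = B₀·r / (1 − (1+r)^(−n)) = 740.87·0.0183333 / (1 − 1.01833^(−30)).
Denominator 1 − (1+r)^(−30) = 0.420169302.
P = 13.5826 / 0.420169302 ≈ 32.33.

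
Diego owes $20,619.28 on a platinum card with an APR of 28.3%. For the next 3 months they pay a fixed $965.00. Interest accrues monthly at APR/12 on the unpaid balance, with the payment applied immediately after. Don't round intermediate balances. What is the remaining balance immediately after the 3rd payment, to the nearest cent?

$19,148.96

Monthly rate r = 28.3%/12 = 2.35833% = 0.0235833.
Each month: B ← B·(1+r) − $965.00.
Month 1: interest $486.27; balance after payment $20,140.55.
Month 2: interest $474.98; balance after payment $19,650.53.
Month 3: interest $463.43; balance after payment $19,148.96.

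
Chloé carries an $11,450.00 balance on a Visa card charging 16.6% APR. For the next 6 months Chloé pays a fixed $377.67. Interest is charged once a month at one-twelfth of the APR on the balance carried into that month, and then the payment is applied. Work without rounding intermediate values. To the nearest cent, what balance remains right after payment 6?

Monthly rate r = 16.6%/12 = 1.38333% = 0.0138333.
Each month: B ← B·(1+r) − $377.67.
Month 1: interest $158.39; balance after payment $11,230.72.
Month 2: interest $155.36; balance after payment $11,008.41.
Month 3: interest $152.28; balance after payment $10,783.02.
Month 4: interest $149.17; balance after payment $10,554.52.
Month 5: interest $146.00; balance after payment $10,322.85.
Month 6: interest $142.80; balance after payment $10,087.98.

$10,087.98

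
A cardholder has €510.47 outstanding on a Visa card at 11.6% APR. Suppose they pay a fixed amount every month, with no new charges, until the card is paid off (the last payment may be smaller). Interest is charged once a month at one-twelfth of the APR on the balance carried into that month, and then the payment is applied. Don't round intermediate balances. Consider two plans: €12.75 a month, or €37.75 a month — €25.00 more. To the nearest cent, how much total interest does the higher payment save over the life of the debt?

Monthly rate r = 11.6%/12 = 0.966667% = 0.00966667.
At €12.75/mo: n = ⌈−ln(1 − rB₀/P)/ln(1+r)⌉ = 51 payments (last €11.16); total interest = total paid − €510.47 = €138.19.
At €37.75/mo: 15 payments (last €21.24); total interest €39.27.
Interest saved = €138.19 − €39.27 = €98.92.

€98.92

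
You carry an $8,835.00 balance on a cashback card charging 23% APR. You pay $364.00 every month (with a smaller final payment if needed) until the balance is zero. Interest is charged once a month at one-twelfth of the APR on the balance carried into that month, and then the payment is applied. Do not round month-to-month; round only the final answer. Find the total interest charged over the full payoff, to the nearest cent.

$3,165.06

Monthly rate r = 23%/12 = 1.91667% = 0.0191667.
Payoff takes n = ⌈−ln(1 − rB₀/P)/ln(1+r)⌉ = ⌈32.967⌉ = 33 payments; the last is $352.06.
Total paid = 32·$364.00 + $352.06 = $12,000.06.
Total interest = total paid − principal = $12,000.06 − $8,835.00 = $3,165.06.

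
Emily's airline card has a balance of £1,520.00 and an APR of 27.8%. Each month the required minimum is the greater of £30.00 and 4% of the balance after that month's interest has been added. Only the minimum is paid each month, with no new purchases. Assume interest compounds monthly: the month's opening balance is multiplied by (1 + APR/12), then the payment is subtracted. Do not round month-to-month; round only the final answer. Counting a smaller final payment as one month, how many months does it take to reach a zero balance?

Monthly rate r = 27.8%/12 = 2.31667% = 0.0231667.
While 4% of the post-interest balance exceeds £30.00, each month B ← (B·(1+r))·(1 − 0.04), i.e. B shrinks by the factor (1+r)·0.96 = 0.98224.
This holds for months 1–41. Entering month 42 the balance is £729.06; 4% of the post-interest balance is now below £30.00, so the flat £30.00 minimum applies from here.
From month 42 a fixed £30.00 at rate r clears £729.06 in 37 more payments. Total: 41 + 37 = 78 months.

78 months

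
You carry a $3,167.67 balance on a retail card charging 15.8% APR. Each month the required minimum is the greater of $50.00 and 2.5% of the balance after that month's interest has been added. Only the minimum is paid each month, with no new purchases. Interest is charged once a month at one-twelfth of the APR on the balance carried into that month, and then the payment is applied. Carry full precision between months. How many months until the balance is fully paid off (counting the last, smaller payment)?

95 months

Monthly rate r = 15.8%/12 = 1.31667% = 0.0131667.
While 2.5% of the post-interest balance exceeds $50.00, each month B ← (B·(1+r))·(1 − 0.025), i.e. B shrinks by the factor (1+r)·0.975 = 0.98784.
This holds for months 1–39. Entering month 40 the balance is $1,965.51; 2.5% of the post-interest balance is now below $50.00, so the flat $50.00 minimum applies from here.
From month 40 a fixed $50.00 at rate r clears $1,965.51 in 56 more payments. Total: 39 + 56 = 95 months.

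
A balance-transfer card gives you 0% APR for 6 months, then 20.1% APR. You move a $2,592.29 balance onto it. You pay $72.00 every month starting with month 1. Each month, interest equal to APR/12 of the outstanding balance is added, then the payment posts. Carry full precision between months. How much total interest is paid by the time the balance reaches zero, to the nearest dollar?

$866

Promo months 1–6 at r₀ = 0%/12 = 0; months 7+ at r₁ = 20.1%/12 = 0.01675.
After month 6 (no interest yet): B = $2,592.29 − 6·$72.00 = $2,160.29.
Then at r₁ with $72.00/mo: n₂ = −ln(1 − r₁·B/P)/ln(1+r₁) ≈ 42.04 → 43 more payments.
Total paid = 48·$72.00 + $2.72 = $3,458.72; interest = $3,458.72 − $2,592.29 = $866.43.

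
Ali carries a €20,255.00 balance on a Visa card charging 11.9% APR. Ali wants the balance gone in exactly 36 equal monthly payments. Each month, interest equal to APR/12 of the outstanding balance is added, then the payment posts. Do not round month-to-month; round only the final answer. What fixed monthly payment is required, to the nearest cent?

€671.79

Monthly rate r = 11.9%/12 = 0.991667% = 0.00991667.
Level-payment amortization: P = B₀·r / (1 − (1+r)^(−n)) = 20255.00·0.00991667 / (1 − 1.00992^(−36)).
Denominator 1 − (1+r)^(−36) = 0.298995864.
P = 200.862 / 0.298995864 ≈ 671.79.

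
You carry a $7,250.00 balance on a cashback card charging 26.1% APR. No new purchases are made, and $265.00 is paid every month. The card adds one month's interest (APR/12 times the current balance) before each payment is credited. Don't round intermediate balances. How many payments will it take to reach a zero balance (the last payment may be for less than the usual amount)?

Monthly rate r = 26.1%/12 = 2.175% = 0.02175.
Recurrence: B ← B·(1+r) − $265.00.
Month 1: interest $157.69; balance after payment $7,142.69.
Month 2: interest $155.35; balance after payment $7,033.04.
Closed form: n = −ln(1 − rB₀/P)/ln(1+r) = −ln(0.40495)/ln(1.02175) ≈ 42.013, so the balance reaches zero during payment 43.

43 payments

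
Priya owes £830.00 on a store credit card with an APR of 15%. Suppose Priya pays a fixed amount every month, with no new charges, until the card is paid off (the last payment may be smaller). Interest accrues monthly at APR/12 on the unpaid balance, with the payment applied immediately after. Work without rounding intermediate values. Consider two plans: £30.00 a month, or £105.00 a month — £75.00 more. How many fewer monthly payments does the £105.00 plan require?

26 fewer payments

Monthly rate r = 15%/12 = 1.25% = 0.0125.
At £30.00/mo: n = ⌈−ln(1 − rB₀/P)/ln(1+r)⌉ = 35 payments (last £4.92); total interest = total paid − £830.00 = £194.92.
At £105.00/mo: 9 payments (last £39.53); total interest £49.53.
Payments saved = 35 − 9 = 26.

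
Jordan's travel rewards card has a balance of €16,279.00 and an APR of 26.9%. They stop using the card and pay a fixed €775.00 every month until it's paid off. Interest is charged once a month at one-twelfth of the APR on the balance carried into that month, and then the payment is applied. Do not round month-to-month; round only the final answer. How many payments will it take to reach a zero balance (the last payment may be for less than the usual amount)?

29 payments

Monthly rate r = 26.9%/12 = 2.24167% = 0.0224167.
Recurrence: B ← B·(1+r) − €775.00.
Month 1: interest €364.92; balance after payment €15,868.92.
Month 2: interest €355.73; balance after payment €15,449.65.
Closed form: n = −ln(1 − rB₀/P)/ln(1+r) = −ln(0.52913)/ln(1.02242) ≈ 28.712, so the balance reaches zero during payment 29.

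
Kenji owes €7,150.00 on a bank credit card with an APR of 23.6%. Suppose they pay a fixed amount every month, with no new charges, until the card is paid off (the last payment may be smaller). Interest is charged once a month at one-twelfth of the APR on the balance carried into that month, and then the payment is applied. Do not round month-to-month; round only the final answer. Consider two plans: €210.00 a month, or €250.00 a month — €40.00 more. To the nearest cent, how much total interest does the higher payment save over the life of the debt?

€1,330.33

Monthly rate r = 23.6%/12 = 1.96667% = 0.0196667.
At €210.00/mo: n = ⌈−ln(1 − rB₀/P)/ln(1+r)⌉ = 57 payments (last €181.58); total interest = total paid − €7,150.00 = €4,791.58.
At €250.00/mo: 43 payments (last €111.25); total interest €3,461.25.
Interest saved = €4,791.58 − €3,461.25 = €1,330.33.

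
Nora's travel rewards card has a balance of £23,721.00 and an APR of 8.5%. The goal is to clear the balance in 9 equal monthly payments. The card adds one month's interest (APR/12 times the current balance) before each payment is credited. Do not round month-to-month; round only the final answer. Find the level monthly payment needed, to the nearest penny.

Monthly rate r = 8.5%/12 = 0.708333% = 0.00708333.
Level-payment amortization: P = B₀·r / (1 − (1+r)^(−n)) = 23721.00·0.00708333 / (1 − 1.00708^(−9)).
Denominator 1 − (1+r)^(−9) = 0.0615496044.
P = 168.024 / 0.0615496044 ≈ 2729.89.

£2,729.89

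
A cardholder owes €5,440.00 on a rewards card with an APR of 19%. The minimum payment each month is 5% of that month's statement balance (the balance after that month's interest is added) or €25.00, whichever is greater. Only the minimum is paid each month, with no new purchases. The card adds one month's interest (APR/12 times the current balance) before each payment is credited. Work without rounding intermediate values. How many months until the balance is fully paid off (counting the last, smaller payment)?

92 months

Monthly rate r = 19%/12 = 1.58333% = 0.0158333.
While 5% of the post-interest balance exceeds €25.00, each month B ← (B·(1+r))·(1 − 0.05), i.e. B shrinks by the factor (1+r)·0.95 = 0.96504.
This holds for months 1–68. Entering month 69 the balance is €483.87; 5% of the post-interest balance is now below €25.00, so the flat €25.00 minimum applies from here.
From month 69 a fixed €25.00 at rate r clears €483.87 in 24 more payments. Total: 68 + 24 = 92 months.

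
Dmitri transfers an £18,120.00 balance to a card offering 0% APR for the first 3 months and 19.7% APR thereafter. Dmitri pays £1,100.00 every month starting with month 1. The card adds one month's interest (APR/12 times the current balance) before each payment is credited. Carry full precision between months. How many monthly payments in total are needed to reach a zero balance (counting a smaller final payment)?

19 months

Promo months 1–3 at r₀ = 0%/12 = 0; months 4+ at r₁ = 19.7%/12 = 0.0164167.
After month 3 (no interest yet): B = £18,120.00 − 3·£1,100.00 = £14,820.00.
Then at r₁ with £1,100.00/mo: n₂ = −ln(1 − r₁·B/P)/ln(1+r₁) ≈ 15.35 → 16 more payments.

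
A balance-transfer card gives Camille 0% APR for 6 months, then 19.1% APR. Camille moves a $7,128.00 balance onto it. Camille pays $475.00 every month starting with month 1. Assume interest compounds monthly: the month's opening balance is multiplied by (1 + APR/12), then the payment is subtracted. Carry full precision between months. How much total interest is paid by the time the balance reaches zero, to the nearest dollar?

Promo months 1–6 at r₀ = 0%/12 = 0; months 7+ at r₁ = 19.1%/12 = 0.0159167.
After month 6 (no interest yet): B = $7,128.00 − 6·$475.00 = $4,278.00.
Then at r₁ with $475.00/mo: n₂ = −ln(1 − r₁·B/P)/ln(1+r₁) ≈ 9.80 → 10 more payments.
Total paid = 15·$475.00 + $379.75 = $7,504.75; interest = $7,504.75 − $7,128.00 = $376.75.

$377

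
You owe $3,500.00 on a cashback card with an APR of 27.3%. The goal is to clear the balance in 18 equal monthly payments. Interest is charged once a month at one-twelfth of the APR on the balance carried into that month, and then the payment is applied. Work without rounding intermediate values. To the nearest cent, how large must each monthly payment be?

$239.14

Monthly rate r = 27.3%/12 = 2.275% = 0.02275.
Level-payment amortization: P = B₀·r / (1 − (1+r)^(−n)) = 3500.00·0.02275 / (1 − 1.02275^(−18)).
Denominator 1 − (1+r)^(−18) = 0.332964093.
P = 79.625 / 0.332964093 ≈ 239.14.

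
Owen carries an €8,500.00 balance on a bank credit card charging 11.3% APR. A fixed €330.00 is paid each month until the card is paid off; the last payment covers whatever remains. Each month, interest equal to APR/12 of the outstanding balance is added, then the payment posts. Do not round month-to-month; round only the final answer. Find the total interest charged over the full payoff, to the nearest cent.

€1,281.36

Monthly rate r = 11.3%/12 = 0.941667% = 0.00941667.
Payoff takes n = ⌈−ln(1 − rB₀/P)/ln(1+r)⌉ = ⌈29.639⌉ = 30 payments; the last is €211.36.
Total paid = 29·€330.00 + €211.36 = €9,781.36.
Total interest = total paid − principal = €9,781.36 − €8,500.00 = €1,281.36.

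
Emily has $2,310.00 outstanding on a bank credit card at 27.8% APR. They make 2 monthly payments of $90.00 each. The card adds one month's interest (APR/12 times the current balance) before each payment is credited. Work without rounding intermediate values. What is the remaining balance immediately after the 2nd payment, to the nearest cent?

Monthly rate r = 27.8%/12 = 2.31667% = 0.0231667.
Each month: B ← B·(1+r) − $90.00.
Month 1: interest $53.52; balance after payment $2,273.51.
Month 2: interest $52.67; balance after payment $2,236.18.

$2,236.18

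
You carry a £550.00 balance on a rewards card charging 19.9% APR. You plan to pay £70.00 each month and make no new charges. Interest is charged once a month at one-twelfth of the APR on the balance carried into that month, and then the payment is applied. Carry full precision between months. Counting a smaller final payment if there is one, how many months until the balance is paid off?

9 months

Monthly rate r = 19.9%/12 = 1.65833% = 0.0165833.
Recurrence: B ← B·(1+r) − £70.00.
Month 1: interest £9.12; balance after payment £489.12.
Month 2: interest £8.11; balance after payment £427.23.
Closed form: n = −ln(1 − rB₀/P)/ln(1+r) = −ln(0.8697)/ln(1.01658) ≈ 8.488, so the balance reaches zero during payment 9.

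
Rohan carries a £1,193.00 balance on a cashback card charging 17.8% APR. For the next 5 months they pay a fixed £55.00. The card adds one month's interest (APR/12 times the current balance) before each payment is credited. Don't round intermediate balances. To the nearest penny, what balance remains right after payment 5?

Monthly rate r = 17.8%/12 = 1.48333% = 0.0148333.
Each month: B ← B·(1+r) − £55.00.
Month 1: interest £17.70; balance after payment £1,155.70.
Month 2: interest £17.14; balance after payment £1,117.84.
Month 3: interest £16.58; balance after payment £1,079.42.
Month 4: interest £16.01; balance after payment £1,040.43.
Month 5: interest £15.43; balance after payment £1,000.86.

£1,000.86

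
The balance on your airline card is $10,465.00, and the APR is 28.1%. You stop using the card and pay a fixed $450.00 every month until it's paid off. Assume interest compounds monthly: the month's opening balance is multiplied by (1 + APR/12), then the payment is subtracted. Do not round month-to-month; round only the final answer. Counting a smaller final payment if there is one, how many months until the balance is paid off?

34 payments

Monthly rate r = 28.1%/12 = 2.34167% = 0.0234167.
Recurrence: B ← B·(1+r) − $450.00.
Month 1: interest $245.06; balance after payment $10,260.06.
Month 2: interest $240.26; balance after payment $10,050.31.
Closed form: n = −ln(1 − rB₀/P)/ln(1+r) = −ln(0.45543)/ln(1.02342) ≈ 33.979, so the balance reaches zero during payment 34.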